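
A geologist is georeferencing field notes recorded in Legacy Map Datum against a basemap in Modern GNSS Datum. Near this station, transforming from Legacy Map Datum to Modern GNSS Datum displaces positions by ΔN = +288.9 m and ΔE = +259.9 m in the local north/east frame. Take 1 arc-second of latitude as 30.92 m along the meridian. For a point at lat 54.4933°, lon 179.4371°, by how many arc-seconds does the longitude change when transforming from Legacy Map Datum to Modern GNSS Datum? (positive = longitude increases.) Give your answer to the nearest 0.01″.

At latitude 54.4933°, cos φ = 0.580798.
1″ of longitude at this latitude = 30.92 × cos φ = 17.9583 m, so Δλ = 259.9 / 17.9583 = 14.472″.

Δλ = 14.47″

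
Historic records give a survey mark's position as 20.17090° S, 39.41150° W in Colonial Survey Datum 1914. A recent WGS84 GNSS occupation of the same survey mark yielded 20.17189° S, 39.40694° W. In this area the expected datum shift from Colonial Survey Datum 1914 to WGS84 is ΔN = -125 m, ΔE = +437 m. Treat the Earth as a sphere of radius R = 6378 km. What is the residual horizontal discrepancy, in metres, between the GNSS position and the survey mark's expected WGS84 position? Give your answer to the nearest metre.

42 m

Observed coordinate differences: Δφ = -0.00099°, Δλ = +0.00456°.
Converting to metres (1° lat = 111317 m, cos φ = 0.938668): observed ΔN = -110.2 m, observed ΔE = 476.5 m.
Subtracting the expected shift leaves a residual of -110.2 − (-125) = 14.8 m north and 476.5 − (437) = 39.5 m east.
Residual distance = √(14.8² + 39.5²) = 42.2 m.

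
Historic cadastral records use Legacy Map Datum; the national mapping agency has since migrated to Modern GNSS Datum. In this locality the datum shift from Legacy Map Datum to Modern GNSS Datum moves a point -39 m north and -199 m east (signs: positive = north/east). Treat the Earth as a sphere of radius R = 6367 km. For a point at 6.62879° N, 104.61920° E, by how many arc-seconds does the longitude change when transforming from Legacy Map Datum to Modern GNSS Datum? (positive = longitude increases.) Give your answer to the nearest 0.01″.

At latitude 6.62879°, cos φ = 0.993315.
One radian of longitude at latitude φ spans R cos φ, so Δλ = ΔE / (R cos φ) = -199.0 / (6367000 × 0.993315) = -3.1465e-05 rad = -6.490″.

Δλ = -6.49″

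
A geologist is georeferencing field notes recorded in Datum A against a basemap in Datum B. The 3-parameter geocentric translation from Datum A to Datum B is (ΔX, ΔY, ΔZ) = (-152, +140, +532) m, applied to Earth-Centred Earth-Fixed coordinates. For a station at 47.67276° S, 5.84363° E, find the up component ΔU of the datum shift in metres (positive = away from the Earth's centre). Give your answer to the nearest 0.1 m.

ΔU = -485.5 m

The local up (radial) axis is (cos φ cos λ, cos φ sin λ, sin φ), giving ΔU = -101.819 + 9.598 − 393.313 = -485.53 m.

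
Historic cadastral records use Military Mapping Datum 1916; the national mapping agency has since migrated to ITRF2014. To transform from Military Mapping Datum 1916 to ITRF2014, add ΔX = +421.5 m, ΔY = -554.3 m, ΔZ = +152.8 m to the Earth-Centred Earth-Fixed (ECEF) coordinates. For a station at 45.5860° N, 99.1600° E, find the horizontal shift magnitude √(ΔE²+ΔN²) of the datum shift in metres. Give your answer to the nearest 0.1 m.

At φ = 45.5860°, λ = 99.1600°: sin φ = 0.714302, cos φ = 0.699838, sin λ = 0.987248, cos λ = -0.159192.
ΔE = −sin λ·ΔX + cos λ·ΔY = −(0.987248)·(421.5) + (-0.159192)·(-554.3) = -327.88 m.
ΔN = −sin φ cos λ·ΔX − sin φ sin λ·ΔY + cos φ·ΔZ = −(0.714302)(-0.159192)(421.5) − (0.714302)(0.987248)(-554.3) + (0.699838)(152.8) = 545.75 m.
Horizontal magnitude = √(ΔE² + ΔN²) = √((-327.88)² + 545.75²) = 636.67 m.

636.7 m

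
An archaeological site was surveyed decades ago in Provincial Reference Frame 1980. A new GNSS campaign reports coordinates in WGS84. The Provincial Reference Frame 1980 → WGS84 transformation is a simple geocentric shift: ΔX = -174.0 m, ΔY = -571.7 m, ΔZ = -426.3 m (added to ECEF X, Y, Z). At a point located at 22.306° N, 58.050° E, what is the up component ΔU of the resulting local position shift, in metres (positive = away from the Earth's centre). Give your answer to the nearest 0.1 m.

ΔU = -695.8 m

The local up (radial) axis is (cos φ cos λ, cos φ sin λ, sin φ), giving ΔU = -85.187 − 448.794 − 161.803 = -695.78 m.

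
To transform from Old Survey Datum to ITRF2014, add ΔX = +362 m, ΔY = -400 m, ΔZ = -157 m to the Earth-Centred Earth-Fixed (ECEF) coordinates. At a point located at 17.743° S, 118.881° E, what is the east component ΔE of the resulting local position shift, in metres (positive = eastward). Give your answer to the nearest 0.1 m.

ΔE = -123.8 m

The local east axis at (φ, λ) is (−sin λ, cos λ, 0), so ΔE = −sin(118.881°)·362 + cos(118.881°)·(-400) = -123.78 m.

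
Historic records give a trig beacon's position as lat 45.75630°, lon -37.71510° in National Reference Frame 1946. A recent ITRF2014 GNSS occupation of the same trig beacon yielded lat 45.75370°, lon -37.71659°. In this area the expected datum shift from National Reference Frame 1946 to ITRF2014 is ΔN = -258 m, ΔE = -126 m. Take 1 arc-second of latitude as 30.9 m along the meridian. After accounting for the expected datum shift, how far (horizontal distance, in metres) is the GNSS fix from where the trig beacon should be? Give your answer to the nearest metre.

Observed coordinate differences: Δφ = -0.00260°, Δλ = -0.00149°.
Converting to metres (1° lat = 111240 m, cos φ = 0.697712): observed ΔN = -289.2 m, observed ΔE = -115.6 m.
Subtracting the expected shift leaves a residual of -289.2 − (-258) = -31.2 m north and -115.6 − (-126) = 10.4 m east.
Residual distance = √((-31.2)² + 10.4²) = 32.9 m.

33 m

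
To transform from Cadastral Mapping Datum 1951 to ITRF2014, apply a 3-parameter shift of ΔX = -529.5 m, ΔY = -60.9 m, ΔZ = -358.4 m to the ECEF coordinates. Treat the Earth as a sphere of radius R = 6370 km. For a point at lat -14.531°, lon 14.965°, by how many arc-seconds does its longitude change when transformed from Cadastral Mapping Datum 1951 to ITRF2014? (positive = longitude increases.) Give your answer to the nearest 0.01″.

Δλ = 2.61″

sin φ = -0.250904, cos φ = 0.968012, sin λ = 0.258229, cos λ = 0.966084.
East component: ΔE = −sin λ·ΔX + cos λ·ΔY = −(0.258229)(-529.5) + (0.966084)(-60.9) = 77.90 m.
1° of latitude spans πR/180 = 111177 m; at latitude φ, 1° of longitude spans that × cos φ = 107621.1 m, so Δλ = 77.90 / 107621.1 × 3600 = 2.606″.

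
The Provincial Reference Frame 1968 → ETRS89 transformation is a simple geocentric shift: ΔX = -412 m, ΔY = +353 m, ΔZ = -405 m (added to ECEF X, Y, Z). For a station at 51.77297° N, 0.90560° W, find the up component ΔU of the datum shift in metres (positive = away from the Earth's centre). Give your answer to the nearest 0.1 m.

The local up (radial) axis is (cos φ cos λ, cos φ sin λ, sin φ), giving ΔU = -254.905 − 3.452 − 318.154 = -576.51 m.

ΔU = -576.5 m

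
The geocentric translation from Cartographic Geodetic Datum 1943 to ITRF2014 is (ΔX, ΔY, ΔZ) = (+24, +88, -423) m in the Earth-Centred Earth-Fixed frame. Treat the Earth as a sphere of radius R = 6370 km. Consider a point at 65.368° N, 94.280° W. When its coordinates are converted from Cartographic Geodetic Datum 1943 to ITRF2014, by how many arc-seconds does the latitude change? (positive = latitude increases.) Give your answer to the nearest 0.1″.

Δφ = -3.1″

sin φ = 0.909003, cos φ = 0.416789, sin λ = -0.997211, cos λ = -0.074631.
North component: ΔN = −sin φ cos λ·ΔX − sin φ sin λ·ΔY + cos φ·ΔZ = −(0.909003)(-0.074631)(24) − (0.909003)(-0.997211)(88) + (0.416789)(-423) = -94.90 m.
1° of latitude spans πR/180 = 111177 m, so Δφ = -94.90 / 111177 × 3600 = -3.073″.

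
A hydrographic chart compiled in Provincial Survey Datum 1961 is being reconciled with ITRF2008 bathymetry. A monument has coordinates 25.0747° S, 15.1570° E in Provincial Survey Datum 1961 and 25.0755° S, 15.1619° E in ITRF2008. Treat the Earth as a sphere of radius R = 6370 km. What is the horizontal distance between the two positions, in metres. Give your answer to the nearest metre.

Δφ = -25.0755° − -25.0747° = -0.0008°; Δλ = 15.1619° − 15.1570° = +0.0049°.
1° along a meridian = πR/180 = 111177 m.
ΔN = Δφ × 111177 = -88.9 m; ΔE = Δλ × 111177 × cos(-25.0747°) = +0.0049 × 111177 × 0.905756 = 493.4 m.
Distance = √(ΔE² + ΔN²) = √(493.4² + (-88.9)²) = 501.4 m.

501 m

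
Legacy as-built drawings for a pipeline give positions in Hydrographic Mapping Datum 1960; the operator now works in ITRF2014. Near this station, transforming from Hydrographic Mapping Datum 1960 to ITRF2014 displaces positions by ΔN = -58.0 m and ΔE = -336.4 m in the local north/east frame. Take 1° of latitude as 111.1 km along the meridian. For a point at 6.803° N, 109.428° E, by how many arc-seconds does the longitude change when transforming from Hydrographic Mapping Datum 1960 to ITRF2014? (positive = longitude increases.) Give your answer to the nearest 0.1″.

At latitude 6.803°, cos φ = 0.992959.
1° of longitude at this latitude = 111.1 × cos φ = 110.32 km, so Δλ = -336.4 / 110317.8 = -0.0030494° = -10.978″.

Δλ = -11.0″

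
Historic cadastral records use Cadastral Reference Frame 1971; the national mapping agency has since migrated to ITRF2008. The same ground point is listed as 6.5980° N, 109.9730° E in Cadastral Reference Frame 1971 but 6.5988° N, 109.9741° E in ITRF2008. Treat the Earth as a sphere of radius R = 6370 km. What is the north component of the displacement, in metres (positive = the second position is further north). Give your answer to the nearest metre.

Δφ = 6.5988° − 6.5980° = +0.0008°; Δλ = 109.9741° − 109.9730° = +0.0011°.
1° along a meridian = πR/180 = 111177 m.
ΔN = Δφ × 111177 = 88.9 m; ΔE = Δλ × 111177 × cos(6.5980°) = +0.0011 × 111177 × 0.993377 = 121.5 m.

ΔN = 89 m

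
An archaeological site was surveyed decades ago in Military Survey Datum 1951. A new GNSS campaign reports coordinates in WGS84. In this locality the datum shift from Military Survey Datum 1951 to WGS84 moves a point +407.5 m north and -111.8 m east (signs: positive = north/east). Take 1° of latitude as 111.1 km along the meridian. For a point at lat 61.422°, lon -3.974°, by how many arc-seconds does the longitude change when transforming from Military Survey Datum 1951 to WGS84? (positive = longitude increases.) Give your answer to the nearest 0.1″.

At latitude 61.422°, cos φ = 0.478355.
1° of longitude at this latitude = 111.1 × cos φ = 53.15 km, so Δλ = -111.8 / 53145.2 = -0.0021037° = -7.573″.

Δλ = -7.6″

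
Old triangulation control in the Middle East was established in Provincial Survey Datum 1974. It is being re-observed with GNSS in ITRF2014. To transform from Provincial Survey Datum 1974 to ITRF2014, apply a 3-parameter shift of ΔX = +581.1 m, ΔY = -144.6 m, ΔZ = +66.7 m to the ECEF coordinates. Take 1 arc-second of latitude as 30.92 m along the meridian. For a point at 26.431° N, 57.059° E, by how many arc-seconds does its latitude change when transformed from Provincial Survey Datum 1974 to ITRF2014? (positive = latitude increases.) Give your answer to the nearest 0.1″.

sin φ = 0.445120, cos φ = 0.895471, sin λ = 0.839231, cos λ = 0.543775.
North component: ΔN = −sin φ cos λ·ΔX − sin φ sin λ·ΔY + cos φ·ΔZ = −(0.445120)(0.543775)(581.1) − (0.445120)(0.839231)(-144.6) + (0.895471)(66.7) = -26.91 m.
1° of latitude spans 3600 × 30.92 = 111312 m, so Δφ = -26.91 / 111312 × 3600 = -0.870″.

Δφ = -0.9″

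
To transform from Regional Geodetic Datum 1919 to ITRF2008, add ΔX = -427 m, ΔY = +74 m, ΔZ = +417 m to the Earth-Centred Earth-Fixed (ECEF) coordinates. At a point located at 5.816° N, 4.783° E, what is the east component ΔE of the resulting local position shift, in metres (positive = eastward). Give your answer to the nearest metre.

ΔE = 109 m

The local east axis at (φ, λ) is (−sin λ, cos λ, 0), so ΔE = −sin(4.783°)·(-427) + cos(4.783°)·74 = 109.35 m.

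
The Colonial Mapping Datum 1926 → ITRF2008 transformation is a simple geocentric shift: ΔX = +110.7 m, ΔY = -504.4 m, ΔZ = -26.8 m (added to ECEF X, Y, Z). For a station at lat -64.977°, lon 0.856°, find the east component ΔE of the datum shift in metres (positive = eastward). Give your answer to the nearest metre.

ΔE = -506 m

The local east axis at (φ, λ) is (−sin λ, cos λ, 0), so ΔE = −sin(0.856°)·110.7 + cos(0.856°)·(-504.4) = -506.00 m.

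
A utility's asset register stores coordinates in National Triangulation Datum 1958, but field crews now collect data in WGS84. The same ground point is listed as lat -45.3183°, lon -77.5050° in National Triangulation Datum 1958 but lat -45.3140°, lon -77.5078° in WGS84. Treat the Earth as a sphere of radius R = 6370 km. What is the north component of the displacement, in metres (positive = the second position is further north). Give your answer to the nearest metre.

ΔN = 478 m

Δφ = -45.3140° − -45.3183° = +0.0043°; Δλ = -77.5078° − -77.5050° = -0.0028°.
1° along a meridian = πR/180 = 111177 m.
ΔN = Δφ × 111177 = 478.1 m; ΔE = Δλ × 111177 × cos(-45.3183°) = -0.0028 × 111177 × 0.703168 = -218.9 m.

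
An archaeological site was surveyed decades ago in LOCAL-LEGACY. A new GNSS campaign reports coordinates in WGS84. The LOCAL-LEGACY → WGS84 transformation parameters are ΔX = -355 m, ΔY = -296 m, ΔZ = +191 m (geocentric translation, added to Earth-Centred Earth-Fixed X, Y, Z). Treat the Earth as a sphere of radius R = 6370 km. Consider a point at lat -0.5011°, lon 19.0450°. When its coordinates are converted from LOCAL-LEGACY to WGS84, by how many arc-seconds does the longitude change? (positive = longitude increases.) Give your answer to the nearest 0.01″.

Δλ = -5.31″

sin φ = -0.008746, cos φ = 0.999962, sin λ = 0.326311, cos λ = 0.945263.
East component: ΔE = −sin λ·ΔX + cos λ·ΔY = −(0.326311)(-355) + (0.945263)(-296) = -163.96 m.
1° of latitude spans πR/180 = 111177 m; at latitude φ, 1° of longitude spans that × cos φ = 111173.2 m, so Δλ = -163.96 / 111173.2 × 3600 = -5.309″.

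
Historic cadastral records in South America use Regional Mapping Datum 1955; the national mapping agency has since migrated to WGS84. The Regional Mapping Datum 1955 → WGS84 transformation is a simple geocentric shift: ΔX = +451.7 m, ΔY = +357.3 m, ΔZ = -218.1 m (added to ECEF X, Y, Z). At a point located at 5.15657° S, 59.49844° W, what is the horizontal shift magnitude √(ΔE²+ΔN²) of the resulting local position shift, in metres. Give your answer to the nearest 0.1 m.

At φ = -5.15657°, λ = -59.49844°: sin φ = -0.089878, cos φ = 0.995953, sin λ = -0.861615, cos λ = 0.507562.
ΔE = −sin λ·ΔX + cos λ·ΔY = −(-0.861615)·(451.7) + (0.507562)·(357.3) = 570.54 m.
ΔN = −sin φ cos λ·ΔX − sin φ sin λ·ΔY + cos φ·ΔZ = −(-0.089878)(0.507562)(451.7) − (-0.089878)(-0.861615)(357.3) + (0.995953)(-218.1) = -224.28 m.
Horizontal magnitude = √(ΔE² + ΔN²) = √(570.54² + (-224.28)²) = 613.04 m.

613.0 m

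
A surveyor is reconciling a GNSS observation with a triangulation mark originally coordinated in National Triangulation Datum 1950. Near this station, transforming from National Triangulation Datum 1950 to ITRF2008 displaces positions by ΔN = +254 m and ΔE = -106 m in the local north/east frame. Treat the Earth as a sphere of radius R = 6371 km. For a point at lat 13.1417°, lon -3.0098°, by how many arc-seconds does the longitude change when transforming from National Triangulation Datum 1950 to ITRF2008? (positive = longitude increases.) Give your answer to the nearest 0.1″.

At latitude 13.1417°, cos φ = 0.973811.
One radian of longitude at latitude φ spans R cos φ, so Δλ = ΔE / (R cos φ) = -106.0 / (6371000 × 0.973811) = -1.7085e-05 rad = -3.524″.

Δλ = -3.5″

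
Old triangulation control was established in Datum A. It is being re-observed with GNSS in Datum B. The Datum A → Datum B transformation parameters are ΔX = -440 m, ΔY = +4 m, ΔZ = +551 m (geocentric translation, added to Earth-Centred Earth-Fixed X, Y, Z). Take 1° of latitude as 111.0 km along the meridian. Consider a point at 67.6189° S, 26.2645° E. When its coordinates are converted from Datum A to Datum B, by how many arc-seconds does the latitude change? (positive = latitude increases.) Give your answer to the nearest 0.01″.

Δφ = -4.98″

sin φ = -0.924672, cos φ = 0.380765, sin λ = 0.442516, cos λ = 0.896761.
North component: ΔN = −sin φ cos λ·ΔX − sin φ sin λ·ΔY + cos φ·ΔZ = −(-0.924672)(0.896761)(-440) − (-0.924672)(0.442516)(4) + (0.380765)(551) = -153.41 m.
1° of latitude spans 111000 m, so Δφ = -153.41 / 111000 × 3600 = -4.976″.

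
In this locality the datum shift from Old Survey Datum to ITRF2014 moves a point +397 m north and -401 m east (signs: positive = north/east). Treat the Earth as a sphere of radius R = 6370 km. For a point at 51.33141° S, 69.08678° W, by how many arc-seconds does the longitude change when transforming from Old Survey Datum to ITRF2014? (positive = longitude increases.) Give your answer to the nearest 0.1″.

At latitude -51.33141°, cos φ = 0.624815.
One radian of longitude at latitude φ spans R cos φ, so Δλ = ΔE / (R cos φ) = -401.0 / (6370000 × 0.624815) = -1.0075e-04 rad = -20.782″.

Δλ = -20.8″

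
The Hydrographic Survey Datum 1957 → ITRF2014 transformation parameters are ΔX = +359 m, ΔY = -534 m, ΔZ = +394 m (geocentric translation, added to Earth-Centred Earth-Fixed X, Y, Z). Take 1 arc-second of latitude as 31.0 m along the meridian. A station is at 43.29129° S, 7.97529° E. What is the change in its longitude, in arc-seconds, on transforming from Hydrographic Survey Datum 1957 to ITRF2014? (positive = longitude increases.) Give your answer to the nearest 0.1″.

sin φ = -0.685708, cos φ = 0.727877, sin λ = 0.138746, cos λ = 0.990328.
East component: ΔE = −sin λ·ΔX + cos λ·ΔY = −(0.138746)(359) + (0.990328)(-534) = -578.64 m.
1° of latitude spans 3600 × 31.00 = 111600 m; at latitude φ, 1° of longitude spans that × cos φ = 81231.1 m, so Δλ = -578.64 / 81231.1 × 3600 = -25.644″.

Δλ = -25.6″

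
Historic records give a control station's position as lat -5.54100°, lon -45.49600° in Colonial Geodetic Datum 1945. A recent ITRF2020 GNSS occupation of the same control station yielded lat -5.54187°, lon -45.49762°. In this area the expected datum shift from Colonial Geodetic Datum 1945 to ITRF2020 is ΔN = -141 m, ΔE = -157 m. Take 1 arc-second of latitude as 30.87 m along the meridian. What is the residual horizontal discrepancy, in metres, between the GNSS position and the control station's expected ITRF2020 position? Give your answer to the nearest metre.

50 m

Observed coordinate differences: Δφ = -0.00087°, Δλ = -0.00162°.
Converting to metres (1° lat = 111132 m, cos φ = 0.995327): observed ΔN = -96.7 m, observed ΔE = -179.2 m.
Subtracting the expected shift leaves a residual of -96.7 − (-141) = 44.3 m north and -179.2 − (-157) = -22.2 m east.
Residual distance = √(44.3² + (-22.2)²) = 49.6 m.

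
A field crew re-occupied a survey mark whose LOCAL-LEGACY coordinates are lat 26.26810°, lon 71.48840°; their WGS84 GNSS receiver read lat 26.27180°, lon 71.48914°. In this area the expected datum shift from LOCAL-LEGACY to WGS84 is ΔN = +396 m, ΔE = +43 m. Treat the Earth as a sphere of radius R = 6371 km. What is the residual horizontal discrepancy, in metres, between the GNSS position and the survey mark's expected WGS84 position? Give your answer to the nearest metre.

Observed coordinate differences: Δφ = +0.00370°, Δλ = +0.00074°.
Converting to metres (1° lat = 111195 m, cos φ = 0.896733): observed ΔN = 411.4 m, observed ΔE = 73.8 m.
Subtracting the expected shift leaves a residual of 411.4 − (396) = 15.4 m north and 73.8 − (43) = 30.8 m east.
Residual distance = √(15.4² + 30.8²) = 34.4 m.

34 m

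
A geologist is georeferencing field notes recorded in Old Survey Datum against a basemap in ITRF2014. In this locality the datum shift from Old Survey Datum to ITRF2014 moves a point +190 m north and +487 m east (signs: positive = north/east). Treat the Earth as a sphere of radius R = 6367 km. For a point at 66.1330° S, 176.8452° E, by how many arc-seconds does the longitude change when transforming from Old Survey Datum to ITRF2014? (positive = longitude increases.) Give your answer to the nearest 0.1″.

Δλ = 39.0″

At latitude -66.1330°, cos φ = 0.404615.
One radian of longitude at latitude φ spans R cos φ, so Δλ = ΔE / (R cos φ) = 487.0 / (6367000 × 0.404615) = 1.8904e-04 rad = 38.992″.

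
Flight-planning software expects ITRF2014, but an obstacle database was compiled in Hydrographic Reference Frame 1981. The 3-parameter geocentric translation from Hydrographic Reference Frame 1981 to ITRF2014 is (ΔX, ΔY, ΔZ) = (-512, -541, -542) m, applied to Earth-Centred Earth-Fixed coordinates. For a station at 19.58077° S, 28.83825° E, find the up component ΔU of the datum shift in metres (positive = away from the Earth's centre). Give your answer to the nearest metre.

The local up (radial) axis is (cos φ cos λ, cos φ sin λ, sin φ), giving ΔU = -422.567 − 245.855 + 181.643 = -486.78 m.

ΔU = -487 m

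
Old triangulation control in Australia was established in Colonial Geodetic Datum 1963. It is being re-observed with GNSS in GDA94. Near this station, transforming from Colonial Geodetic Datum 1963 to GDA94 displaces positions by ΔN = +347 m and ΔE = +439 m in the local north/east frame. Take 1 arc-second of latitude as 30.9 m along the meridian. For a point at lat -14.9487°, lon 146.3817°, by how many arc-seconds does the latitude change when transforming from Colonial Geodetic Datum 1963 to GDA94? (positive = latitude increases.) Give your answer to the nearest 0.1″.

Δφ = 11.2″

1″ of latitude = 30.90 m, so Δφ = 347.0 / 30.90 = 11.230″.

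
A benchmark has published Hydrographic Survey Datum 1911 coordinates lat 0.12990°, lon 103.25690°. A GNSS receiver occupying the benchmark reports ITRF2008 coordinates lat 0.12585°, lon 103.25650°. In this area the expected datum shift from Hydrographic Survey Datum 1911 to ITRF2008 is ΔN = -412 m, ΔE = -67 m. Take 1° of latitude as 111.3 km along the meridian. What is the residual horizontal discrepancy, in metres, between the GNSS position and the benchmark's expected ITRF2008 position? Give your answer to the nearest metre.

45 m

Observed coordinate differences: Δφ = -0.00405°, Δλ = -0.00040°.
Converting to metres (1° lat = 111300 m, cos φ = 0.999997): observed ΔN = -450.8 m, observed ΔE = -44.5 m.
Subtracting the expected shift leaves a residual of -450.8 − (-412) = -38.8 m north and -44.5 − (-67) = 22.5 m east.
Residual distance = √((-38.8)² + 22.5²) = 44.8 m.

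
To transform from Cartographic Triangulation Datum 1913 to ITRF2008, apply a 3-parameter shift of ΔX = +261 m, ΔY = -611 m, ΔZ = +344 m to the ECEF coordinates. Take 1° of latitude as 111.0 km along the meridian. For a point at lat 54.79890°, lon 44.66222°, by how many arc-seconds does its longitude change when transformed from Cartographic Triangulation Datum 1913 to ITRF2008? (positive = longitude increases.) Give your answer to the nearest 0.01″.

Δλ = -34.77″

sin φ = 0.817134, cos φ = 0.576448, sin λ = 0.702926, cos λ = 0.711263.
East component: ΔE = −sin λ·ΔX + cos λ·ΔY = −(0.702926)(261) + (0.711263)(-611) = -618.05 m.
1° of latitude spans 111000 m; at latitude φ, 1° of longitude spans that × cos φ = 63985.7 m, so Δλ = -618.05 / 63985.7 × 3600 = -34.773″.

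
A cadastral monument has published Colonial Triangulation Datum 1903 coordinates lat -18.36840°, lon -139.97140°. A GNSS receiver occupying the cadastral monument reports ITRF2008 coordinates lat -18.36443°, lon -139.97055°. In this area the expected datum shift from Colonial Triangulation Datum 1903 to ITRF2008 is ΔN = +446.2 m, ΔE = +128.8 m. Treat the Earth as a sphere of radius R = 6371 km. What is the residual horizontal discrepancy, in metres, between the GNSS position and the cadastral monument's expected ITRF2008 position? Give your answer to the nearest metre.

39 m

Observed coordinate differences: Δφ = +0.00397°, Δλ = +0.00085°.
Converting to metres (1° lat = 111195 m, cos φ = 0.949050): observed ΔN = 441.4 m, observed ΔE = 89.7 m.
Subtracting the expected shift leaves a residual of 441.4 − (446.2) = -4.8 m north and 89.7 − (128.8) = -39.1 m east.
Residual distance = √((-4.8)² + (-39.1)²) = 39.4 m.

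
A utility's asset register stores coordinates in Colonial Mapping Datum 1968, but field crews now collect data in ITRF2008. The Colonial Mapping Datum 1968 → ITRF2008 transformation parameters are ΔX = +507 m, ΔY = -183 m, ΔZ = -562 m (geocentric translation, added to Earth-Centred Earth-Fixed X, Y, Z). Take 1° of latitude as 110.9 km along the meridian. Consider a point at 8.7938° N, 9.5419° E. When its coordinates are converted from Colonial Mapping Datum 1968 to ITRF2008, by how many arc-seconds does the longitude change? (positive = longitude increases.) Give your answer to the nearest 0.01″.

sin φ = 0.152879, cos φ = 0.988245, sin λ = 0.165769, cos λ = 0.986165.
East component: ΔE = −sin λ·ΔX + cos λ·ΔY = −(0.165769)(507) + (0.986165)(-183) = -264.51 m.
1° of latitude spans 110900 m; at latitude φ, 1° of longitude spans that × cos φ = 109596.4 m, so Δλ = -264.51 / 109596.4 × 3600 = -8.689″.

Δλ = -8.69″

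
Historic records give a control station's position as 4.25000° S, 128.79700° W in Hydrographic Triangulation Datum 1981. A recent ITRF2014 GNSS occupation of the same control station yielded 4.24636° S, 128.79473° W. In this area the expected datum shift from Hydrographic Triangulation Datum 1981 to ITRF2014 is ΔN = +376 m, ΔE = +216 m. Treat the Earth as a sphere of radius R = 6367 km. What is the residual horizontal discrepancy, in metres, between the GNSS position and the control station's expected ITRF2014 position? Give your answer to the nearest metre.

Observed coordinate differences: Δφ = +0.00364°, Δλ = +0.00227°.
Converting to metres (1° lat = 111125 m, cos φ = 0.997250): observed ΔN = 404.5 m, observed ΔE = 251.6 m.
Subtracting the expected shift leaves a residual of 404.5 − (376) = 28.5 m north and 251.6 − (216) = 35.6 m east.
Residual distance = √(28.5² + 35.6²) = 45.6 m.

46 m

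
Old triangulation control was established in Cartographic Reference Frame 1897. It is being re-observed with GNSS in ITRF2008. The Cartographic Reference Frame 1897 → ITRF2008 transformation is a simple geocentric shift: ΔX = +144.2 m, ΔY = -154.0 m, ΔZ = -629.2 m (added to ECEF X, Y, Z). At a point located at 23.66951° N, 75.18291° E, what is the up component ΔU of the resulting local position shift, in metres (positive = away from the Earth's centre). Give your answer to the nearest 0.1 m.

ΔU = -355.2 m

The local up (radial) axis is (cos φ cos λ, cos φ sin λ, sin φ), giving ΔU = 33.775 − 136.355 − 252.599 = -355.18 m.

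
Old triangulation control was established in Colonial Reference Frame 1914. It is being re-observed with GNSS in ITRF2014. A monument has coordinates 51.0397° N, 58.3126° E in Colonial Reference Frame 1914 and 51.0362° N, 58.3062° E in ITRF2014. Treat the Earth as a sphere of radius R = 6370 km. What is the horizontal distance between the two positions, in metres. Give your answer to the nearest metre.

593 m

Δφ = 51.0362° − 51.0397° = -0.0035°; Δλ = 58.3062° − 58.3126° = -0.0064°.
1° along a meridian = πR/180 = 111177 m.
ΔN = Δφ × 111177 = -389.1 m; ΔE = Δλ × 111177 × cos(51.0397°) = -0.0064 × 111177 × 0.628782 = -447.4 m.
Distance = √(ΔE² + ΔN²) = √((-447.4)² + (-389.1)²) = 592.9 m.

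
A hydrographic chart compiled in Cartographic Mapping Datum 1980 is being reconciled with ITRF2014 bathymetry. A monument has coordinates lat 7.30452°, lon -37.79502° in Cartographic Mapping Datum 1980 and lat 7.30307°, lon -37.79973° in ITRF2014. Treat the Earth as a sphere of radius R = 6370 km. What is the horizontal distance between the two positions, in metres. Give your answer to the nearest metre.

544 m

Δφ = 7.30307° − 7.30452° = -0.00145°; Δλ = -37.79973° − -37.79502° = -0.00471°.
1° along a meridian = πR/180 = 111177 m.
ΔN = Δφ × 111177 = -161.2 m; ΔE = Δλ × 111177 × cos(7.30452°) = -0.00471 × 111177 × 0.991884 = -519.4 m.
Distance = √(ΔE² + ΔN²) = √((-519.4)² + (-161.2)²) = 543.8 m.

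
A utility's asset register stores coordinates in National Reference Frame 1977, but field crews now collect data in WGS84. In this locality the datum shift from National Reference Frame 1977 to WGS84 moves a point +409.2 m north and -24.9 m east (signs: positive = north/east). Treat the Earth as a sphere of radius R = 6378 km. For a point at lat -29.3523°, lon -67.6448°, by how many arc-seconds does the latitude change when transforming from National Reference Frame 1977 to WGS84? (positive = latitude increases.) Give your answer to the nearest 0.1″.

On a sphere of radius R, 1 rad of latitude = R, so Δφ = ΔN / R = 409.2 / 6378000 = 6.4158e-05 rad = 13.234″.

Δφ = 13.2″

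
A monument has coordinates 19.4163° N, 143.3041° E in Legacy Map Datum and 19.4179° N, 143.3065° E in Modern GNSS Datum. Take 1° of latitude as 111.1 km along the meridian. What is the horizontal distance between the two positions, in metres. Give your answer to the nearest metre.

308 m

Δφ = 19.4179° − 19.4163° = +0.0016°; Δλ = 143.3065° − 143.3041° = +0.0024°.
ΔN = Δφ × 111100 = 177.8 m; ΔE = Δλ × 111100 × cos(19.4163°) = +0.0024 × 111100 × 0.943128 = 251.5 m.
Distance = √(ΔE² + ΔN²) = √(251.5² + 177.8²) = 308.0 m.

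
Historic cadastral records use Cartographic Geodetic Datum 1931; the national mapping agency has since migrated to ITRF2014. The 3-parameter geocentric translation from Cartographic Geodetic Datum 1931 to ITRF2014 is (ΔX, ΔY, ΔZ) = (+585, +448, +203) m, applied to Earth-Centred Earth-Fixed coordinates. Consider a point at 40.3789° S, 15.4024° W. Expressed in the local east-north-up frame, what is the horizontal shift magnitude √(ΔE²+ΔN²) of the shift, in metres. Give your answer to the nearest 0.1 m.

The local east axis at (φ, λ) is (−sin λ, cos λ, 0), so ΔE = −sin(-15.4024°)·585 + cos(-15.4024°)·448 = 587.28 m.
The local north axis is (−sin φ cos λ, −sin φ sin λ, cos φ), giving ΔN = 365.374 − 77.085 + 154.641 = 442.93 m.
Horizontal magnitude = √(ΔE² + ΔN²) = √(587.28² + 442.93²) = 735.59 m.

735.6 m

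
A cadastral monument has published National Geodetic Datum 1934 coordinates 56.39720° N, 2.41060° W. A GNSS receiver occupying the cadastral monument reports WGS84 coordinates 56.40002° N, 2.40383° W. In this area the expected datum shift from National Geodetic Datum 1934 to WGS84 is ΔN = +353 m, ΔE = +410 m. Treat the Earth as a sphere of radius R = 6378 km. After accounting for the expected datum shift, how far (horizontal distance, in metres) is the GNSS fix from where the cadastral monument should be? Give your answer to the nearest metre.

40 m

Observed coordinate differences: Δφ = +0.00282°, Δλ = +0.00677°.
Converting to metres (1° lat = 111317 m, cos φ = 0.553432): observed ΔN = 313.9 m, observed ΔE = 417.1 m.
Subtracting the expected shift leaves a residual of 313.9 − (353) = -39.1 m north and 417.1 − (410) = 7.1 m east.
Residual distance = √((-39.1)² + 7.1²) = 39.7 m.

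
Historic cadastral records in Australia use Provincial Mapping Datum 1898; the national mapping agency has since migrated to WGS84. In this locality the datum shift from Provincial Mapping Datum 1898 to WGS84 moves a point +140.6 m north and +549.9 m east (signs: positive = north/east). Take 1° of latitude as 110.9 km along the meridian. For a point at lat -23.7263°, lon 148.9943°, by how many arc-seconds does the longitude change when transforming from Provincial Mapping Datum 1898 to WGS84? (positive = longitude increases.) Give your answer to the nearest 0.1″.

Δλ = 19.5″

At latitude -23.7263°, cos φ = 0.915478.
1° of longitude at this latitude = 110.9 × cos φ = 101.53 km, so Δλ = 549.9 / 101526.5 = 0.0054163° = 19.499″.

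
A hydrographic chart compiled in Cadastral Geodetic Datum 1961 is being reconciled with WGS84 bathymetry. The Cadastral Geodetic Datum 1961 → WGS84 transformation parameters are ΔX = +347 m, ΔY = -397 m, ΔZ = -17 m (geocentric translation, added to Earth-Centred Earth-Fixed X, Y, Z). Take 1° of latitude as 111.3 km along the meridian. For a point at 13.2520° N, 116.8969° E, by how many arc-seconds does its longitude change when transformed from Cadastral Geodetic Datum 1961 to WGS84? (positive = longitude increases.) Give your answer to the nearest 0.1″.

Δλ = -4.3″

sin φ = 0.229234, cos φ = 0.973371, sin λ = 0.891822, cos λ = -0.452386.
East component: ΔE = −sin λ·ΔX + cos λ·ΔY = −(0.891822)(347) + (-0.452386)(-397) = -129.86 m.
1° of latitude spans 111300 m; at latitude φ, 1° of longitude spans that × cos φ = 108336.2 m, so Δλ = -129.86 / 108336.2 × 3600 = -4.315″.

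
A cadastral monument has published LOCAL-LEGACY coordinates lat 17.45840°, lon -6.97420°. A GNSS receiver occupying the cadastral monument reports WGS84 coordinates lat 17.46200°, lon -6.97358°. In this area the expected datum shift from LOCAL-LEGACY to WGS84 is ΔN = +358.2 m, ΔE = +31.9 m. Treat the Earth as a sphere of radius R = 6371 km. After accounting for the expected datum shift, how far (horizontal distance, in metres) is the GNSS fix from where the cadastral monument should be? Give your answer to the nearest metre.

Observed coordinate differences: Δφ = +0.00360°, Δλ = +0.00062°.
Converting to metres (1° lat = 111195 m, cos φ = 0.953935): observed ΔN = 400.3 m, observed ΔE = 65.8 m.
Subtracting the expected shift leaves a residual of 400.3 − (358.2) = 42.1 m north and 65.8 − (31.9) = 33.9 m east.
Residual distance = √(42.1² + 33.9²) = 54.0 m.

54 m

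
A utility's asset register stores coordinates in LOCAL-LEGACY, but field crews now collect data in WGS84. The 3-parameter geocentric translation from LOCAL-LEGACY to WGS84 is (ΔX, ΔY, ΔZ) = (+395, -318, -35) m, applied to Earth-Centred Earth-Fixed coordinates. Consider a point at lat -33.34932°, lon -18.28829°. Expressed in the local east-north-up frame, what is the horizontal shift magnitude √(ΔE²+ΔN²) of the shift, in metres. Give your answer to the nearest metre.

292 m

The local east axis at (φ, λ) is (−sin λ, cos λ, 0), so ΔE = −sin(-18.28829°)·395 + cos(-18.28829°)·(-318) = -177.99 m.
The local north axis is (−sin φ cos λ, −sin φ sin λ, cos φ), giving ΔN = 206.180 + 54.858 − 29.237 = 231.80 m.
Horizontal magnitude = √(ΔE² + ΔN²) = √((-177.99)² + 231.80²) = 292.25 m.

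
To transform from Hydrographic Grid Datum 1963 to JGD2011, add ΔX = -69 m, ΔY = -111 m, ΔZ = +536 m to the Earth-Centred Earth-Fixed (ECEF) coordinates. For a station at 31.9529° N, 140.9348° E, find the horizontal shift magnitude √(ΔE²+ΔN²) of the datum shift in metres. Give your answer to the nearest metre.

481 m

The local east axis at (φ, λ) is (−sin λ, cos λ, 0), so ΔE = −sin(140.9348°)·(-69) + cos(140.9348°)·(-111) = 129.67 m.
The local north axis is (−sin φ cos λ, −sin φ sin λ, cos φ), giving ΔN = -28.352 + 37.020 + 454.787 = 463.46 m.
Horizontal magnitude = √(ΔE² + ΔN²) = √(129.67² + 463.46²) = 481.25 m.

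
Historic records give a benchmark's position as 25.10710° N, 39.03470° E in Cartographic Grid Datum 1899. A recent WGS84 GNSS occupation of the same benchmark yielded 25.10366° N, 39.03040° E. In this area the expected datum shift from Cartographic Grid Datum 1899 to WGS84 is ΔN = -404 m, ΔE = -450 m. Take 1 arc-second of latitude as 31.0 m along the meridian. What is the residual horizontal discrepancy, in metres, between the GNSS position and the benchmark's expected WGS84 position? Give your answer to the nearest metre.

Observed coordinate differences: Δφ = -0.00344°, Δλ = -0.00430°.
Converting to metres (1° lat = 111600 m, cos φ = 0.905516): observed ΔN = -383.9 m, observed ΔE = -434.5 m.
Subtracting the expected shift leaves a residual of -383.9 − (-404) = 20.1 m north and -434.5 − (-450) = 15.5 m east.
Residual distance = √(20.1² + 15.5²) = 25.4 m.

25 m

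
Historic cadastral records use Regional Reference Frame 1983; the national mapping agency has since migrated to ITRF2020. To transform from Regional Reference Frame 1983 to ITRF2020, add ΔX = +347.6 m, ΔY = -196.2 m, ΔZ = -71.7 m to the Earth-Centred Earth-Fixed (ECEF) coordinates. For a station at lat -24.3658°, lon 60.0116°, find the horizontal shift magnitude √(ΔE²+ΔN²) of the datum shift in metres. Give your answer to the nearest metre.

404 m

At φ = -24.3658°, λ = 60.0116°: sin φ = -0.412561, cos φ = 0.910930, sin λ = 0.866127, cos λ = 0.499825.
ΔE = −sin λ·ΔX + cos λ·ΔY = −(0.866127)·(347.6) + (0.499825)·(-196.2) = -399.13 m.
ΔN = −sin φ cos λ·ΔX − sin φ sin λ·ΔY + cos φ·ΔZ = −(-0.412561)(0.499825)(347.6) − (-0.412561)(0.866127)(-196.2) + (0.910930)(-71.7) = -63.74 m.
Horizontal magnitude = √(ΔE² + ΔN²) = √((-399.13)² + (-63.74)²) = 404.19 m.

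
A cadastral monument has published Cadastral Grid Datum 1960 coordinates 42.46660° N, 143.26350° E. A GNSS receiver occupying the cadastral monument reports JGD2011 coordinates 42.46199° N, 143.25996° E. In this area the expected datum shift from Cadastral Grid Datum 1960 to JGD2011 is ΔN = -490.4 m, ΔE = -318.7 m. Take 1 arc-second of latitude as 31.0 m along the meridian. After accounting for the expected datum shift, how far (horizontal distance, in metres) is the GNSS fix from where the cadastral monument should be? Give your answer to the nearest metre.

36 m

Observed coordinate differences: Δφ = -0.00461°, Δλ = -0.00354°.
Converting to metres (1° lat = 111600 m, cos φ = 0.737671): observed ΔN = -514.5 m, observed ΔE = -291.4 m.
Subtracting the expected shift leaves a residual of -514.5 − (-490.4) = -24.1 m north and -291.4 − (-318.7) = 27.3 m east.
Residual distance = √((-24.1)² + 27.3²) = 36.4 m.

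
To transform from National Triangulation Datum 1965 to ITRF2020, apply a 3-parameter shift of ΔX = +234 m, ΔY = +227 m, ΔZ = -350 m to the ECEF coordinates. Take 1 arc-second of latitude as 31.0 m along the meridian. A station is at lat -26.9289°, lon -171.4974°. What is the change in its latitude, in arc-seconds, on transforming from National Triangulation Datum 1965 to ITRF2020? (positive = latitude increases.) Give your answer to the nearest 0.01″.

sin φ = -0.452884, cos φ = 0.891569, sin λ = -0.147854, cos λ = -0.989009.
North component: ΔN = −sin φ cos λ·ΔX − sin φ sin λ·ΔY + cos φ·ΔZ = −(-0.452884)(-0.989009)(234) − (-0.452884)(-0.147854)(227) + (0.891569)(-350) = -432.06 m.
1° of latitude spans 3600 × 31.00 = 111600 m, so Δφ = -432.06 / 111600 × 3600 = -13.937″.

Δφ = -13.94″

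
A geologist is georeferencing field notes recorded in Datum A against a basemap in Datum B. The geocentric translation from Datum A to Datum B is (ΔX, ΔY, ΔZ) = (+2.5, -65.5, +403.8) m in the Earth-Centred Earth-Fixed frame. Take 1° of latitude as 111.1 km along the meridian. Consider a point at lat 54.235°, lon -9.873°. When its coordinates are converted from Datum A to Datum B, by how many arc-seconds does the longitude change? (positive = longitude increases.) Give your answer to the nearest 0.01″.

sin φ = 0.811421, cos φ = 0.584462, sin λ = -0.171465, cos λ = 0.985190.
East component: ΔE = −sin λ·ΔX + cos λ·ΔY = −(-0.171465)(2.5) + (0.985190)(-65.5) = -64.10 m.
1° of latitude spans 111100 m; at latitude φ, 1° of longitude spans that × cos φ = 64933.7 m, so Δλ = -64.10 / 64933.7 × 3600 = -3.554″.

Δλ = -3.55″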